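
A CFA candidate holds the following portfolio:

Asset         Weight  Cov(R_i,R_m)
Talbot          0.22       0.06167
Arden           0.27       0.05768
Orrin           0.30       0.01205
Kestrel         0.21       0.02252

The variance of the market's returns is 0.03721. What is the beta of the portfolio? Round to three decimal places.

β_Talbot = 0.06167 / 0.03721 = 1.6574
β_Arden = 0.05768 / 0.03721 = 1.5501
β_Orrin = 0.01205 / 0.03721 = 0.3238
β_Kestrel = 0.02252 / 0.03721 = 0.6052
β_P = Σ w_i β_i = 0.22×1.6574 + 0.27×1.5501 + 0.30×0.3238 + 0.21×0.6052 = 1.0074

1.007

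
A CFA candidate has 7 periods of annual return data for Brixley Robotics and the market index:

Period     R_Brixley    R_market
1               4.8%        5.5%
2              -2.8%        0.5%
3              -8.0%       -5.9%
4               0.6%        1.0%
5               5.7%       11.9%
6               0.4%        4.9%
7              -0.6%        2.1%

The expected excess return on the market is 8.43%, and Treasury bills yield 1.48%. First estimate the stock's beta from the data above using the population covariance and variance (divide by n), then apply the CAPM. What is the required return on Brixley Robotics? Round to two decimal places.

Mean R_i = (4.8 − 2.8 − 8.0 + 0.6 + 5.7 + 0.4 − 0.6) / 7 = 0.0143%
Mean R_m = (5.5 + 0.5 − 5.9 + 1.0 + 11.9 + 4.9 + 2.1) / 7 = 2.8571%
Σ(R_i − R̄_i)(R_m − R̄_m) = 141.0443  ⇒  Cov = 141.0443 / 7 = 20.1492
Σ(R_m − R̄_m)² = 179.1971  ⇒  Var(R_m) = 179.1971 / 7 = 25.5996
β = Cov / Var(R_m) = 20.1492 / 25.5996 = 0.7871
E(R) = R_f + β × MRP = 1.48% + 0.7871 × 8.43% = 8.12%

8.12%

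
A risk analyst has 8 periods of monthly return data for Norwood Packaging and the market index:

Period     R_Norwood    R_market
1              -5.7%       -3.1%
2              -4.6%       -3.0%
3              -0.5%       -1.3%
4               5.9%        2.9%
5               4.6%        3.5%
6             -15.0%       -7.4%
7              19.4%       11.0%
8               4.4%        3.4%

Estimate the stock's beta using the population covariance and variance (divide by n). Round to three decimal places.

Mean R_i = (-5.7 − 4.6 − 0.5 + 5.9 + 4.6 − 15.0 + 19.4 + 4.4) / 8 = 1.0625%
Mean R_m = (-3.1 − 3.0 − 1.3 + 2.9 + 3.5 − 7.4 + 11.0 + 3.4) / 8 = 0.7500%
Σ(R_i − R̄_i)(R_m − R̄_m) = 398.3150  ⇒  Cov = 398.3150 / 8 = 49.7894
Σ(R_m − R̄_m)² = 223.7800  ⇒  Var(R_m) = 223.7800 / 8 = 27.9725
β = Cov / Var(R_m) = 49.7894 / 27.9725 = 1.7799

1.780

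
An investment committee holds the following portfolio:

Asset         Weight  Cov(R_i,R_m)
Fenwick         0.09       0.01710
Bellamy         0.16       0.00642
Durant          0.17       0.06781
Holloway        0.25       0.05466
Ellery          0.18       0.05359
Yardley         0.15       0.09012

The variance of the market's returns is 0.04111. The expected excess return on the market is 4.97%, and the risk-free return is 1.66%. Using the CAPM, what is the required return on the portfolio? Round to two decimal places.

7.82%

β_Fenwick = 0.01710 / 0.04111 = 0.4160
β_Bellamy = 0.00642 / 0.04111 = 0.1562
β_Durant = 0.06781 / 0.04111 = 1.6495
β_Holloway = 0.05466 / 0.04111 = 1.3296
β_Ellery = 0.05359 / 0.04111 = 1.3036
β_Yardley = 0.09012 / 0.04111 = 2.1922
β_P = Σ w_i β_i = 0.09×0.4160 + 0.16×0.1562 + 0.17×1.6495 + 0.25×1.3296 + 0.18×1.3036 + 0.15×2.1922 = 1.2387
E(R_P) = R_f + β_P × MRP = 1.66% + 1.2387 × 4.97% = 7.82%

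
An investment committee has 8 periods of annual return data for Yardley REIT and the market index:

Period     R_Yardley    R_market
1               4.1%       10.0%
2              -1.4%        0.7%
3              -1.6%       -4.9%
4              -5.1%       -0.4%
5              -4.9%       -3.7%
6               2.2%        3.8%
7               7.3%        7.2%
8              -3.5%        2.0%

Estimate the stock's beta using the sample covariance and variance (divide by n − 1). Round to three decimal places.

Mean R_i = (4.1 − 1.4 − 1.6 − 5.1 − 4.9 + 2.2 + 7.3 − 3.5) / 8 = -0.3625%
Mean R_m = (10.0 + 0.7 − 4.9 − 0.4 − 3.7 + 3.8 + 7.2 + 2.0) / 8 = 1.8375%
Σ(R_i − R̄_i)(R_m − R̄_m) = 127.2788  ⇒  Cov = 127.2788 / 7 = 18.1827
Σ(R_m − R̄_m)² = 181.6188  ⇒  Var(R_m) = 181.6188 / 7 = 25.9455
β = Cov / Var(R_m) = 18.1827 / 25.9455 = 0.7008

0.701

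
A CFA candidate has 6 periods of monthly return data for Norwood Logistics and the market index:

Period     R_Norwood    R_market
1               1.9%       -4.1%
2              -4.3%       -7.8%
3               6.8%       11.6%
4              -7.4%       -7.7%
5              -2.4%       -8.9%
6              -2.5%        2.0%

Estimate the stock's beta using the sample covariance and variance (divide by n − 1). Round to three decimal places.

Mean R_i = (1.9 − 4.3 + 6.8 − 7.4 − 2.4 − 2.5) / 6 = -1.3167%
Mean R_m = (-4.1 − 7.8 + 11.6 − 7.7 − 8.9 + 2.0) / 6 = -2.4833%
Σ(R_i − R̄_i)(R_m − R̄_m) = 158.3517  ⇒  Cov = 158.3517 / 5 = 31.6703
Σ(R_m − R̄_m)² = 317.7083  ⇒  Var(R_m) = 317.7083 / 5 = 63.5417
β = Cov / Var(R_m) = 31.6703 / 63.5417 = 0.4984

0.498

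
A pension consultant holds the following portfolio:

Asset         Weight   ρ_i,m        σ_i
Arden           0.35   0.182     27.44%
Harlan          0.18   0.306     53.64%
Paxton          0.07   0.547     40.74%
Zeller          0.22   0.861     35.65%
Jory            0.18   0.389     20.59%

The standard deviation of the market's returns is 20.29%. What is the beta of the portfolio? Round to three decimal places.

0.713

β_Arden = 0.182 × 27.44% / 20.29% = 0.2461
β_Harlan = 0.306 × 53.64% / 20.29% = 0.8090
β_Paxton = 0.547 × 40.74% / 20.29% = 1.0983
β_Zeller = 0.861 × 35.65% / 20.29% = 1.5128
β_Jory = 0.389 × 20.59% / 20.29% = 0.3948
β_P = Σ w_i β_i = 0.35×0.2461 + 0.18×0.8090 + 0.07×1.0983 + 0.22×1.5128 + 0.18×0.3948 = 0.7125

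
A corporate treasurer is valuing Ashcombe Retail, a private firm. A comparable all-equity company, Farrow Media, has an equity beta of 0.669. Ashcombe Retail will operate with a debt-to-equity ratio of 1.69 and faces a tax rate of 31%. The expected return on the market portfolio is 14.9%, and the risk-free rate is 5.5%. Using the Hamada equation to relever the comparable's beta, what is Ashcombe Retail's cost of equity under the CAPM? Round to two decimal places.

19.12%

β_L = β_U × [1 + (1 − t)(D/E)] = 0.669 × [1 + (1 − 0.31) × 1.69]
    = 0.669 × [1 + 0.69 × 1.69] = 0.669 × 2.1661 = 1.4491
MRP = 14.9% − 5.5% = 9.40%
E(R) = R_f + β_L × MRP = 5.5% + 1.4491 × 9.4% = 19.12%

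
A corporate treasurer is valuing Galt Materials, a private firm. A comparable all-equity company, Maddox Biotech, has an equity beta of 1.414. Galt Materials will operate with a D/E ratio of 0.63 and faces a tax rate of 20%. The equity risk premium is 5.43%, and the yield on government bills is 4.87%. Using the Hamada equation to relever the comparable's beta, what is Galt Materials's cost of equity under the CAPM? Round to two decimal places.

16.42%

β_L = β_U × [1 + (1 − t)(D/E)] = 1.414 × [1 + (1 − 0.20) × 0.63]
    = 1.414 × [1 + 0.80 × 0.63] = 1.414 × 1.5040 = 2.1267
E(R) = R_f + β_L × MRP = 4.87% + 2.1267 × 5.43% = 16.42%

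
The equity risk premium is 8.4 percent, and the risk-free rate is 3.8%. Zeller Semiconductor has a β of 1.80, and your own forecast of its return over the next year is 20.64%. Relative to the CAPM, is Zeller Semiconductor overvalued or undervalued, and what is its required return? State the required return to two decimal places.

Required return = R_f + β·MRP = 3.8% + 1.80 × 8.4% = 18.92%
Forecast 20.64% > required 18.92% → the stock plots above the SML → undervalued.

Undervalued; required return 18.92%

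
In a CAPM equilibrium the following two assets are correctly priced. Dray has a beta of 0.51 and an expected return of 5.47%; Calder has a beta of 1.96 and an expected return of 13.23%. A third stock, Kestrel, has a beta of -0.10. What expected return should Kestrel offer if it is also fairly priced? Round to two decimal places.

MRP (SML slope) = (13.23% − 5.47%) / (1.96 − 0.51) = 7.76% / 1.45 = 5.3517%
R_f (intercept) = 5.47% − 0.51 × 5.3517% = 2.7406%
E(R_Kestrel) = R_f + β × MRP = 2.7406% + -0.10 × 5.3517% = 2.21%

2.21%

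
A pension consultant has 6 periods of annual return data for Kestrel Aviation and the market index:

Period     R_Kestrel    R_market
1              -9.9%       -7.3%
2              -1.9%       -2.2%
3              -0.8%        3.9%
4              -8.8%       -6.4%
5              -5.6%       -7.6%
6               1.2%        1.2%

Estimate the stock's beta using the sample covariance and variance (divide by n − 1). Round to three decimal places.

0.807

Mean R_i = (-9.9 − 1.9 − 0.8 − 8.8 − 5.6 + 1.2) / 6 = -4.3000%
Mean R_m = (-7.3 − 2.2 + 3.9 − 6.4 − 7.6 + 1.2) / 6 = -3.0667%
Σ(R_i − R̄_i)(R_m − R̄_m) = 94.5300  ⇒  Cov = 94.5300 / 5 = 18.9060
Σ(R_m − R̄_m)² = 117.0733  ⇒  Var(R_m) = 117.0733 / 5 = 23.4147
β = Cov / Var(R_m) = 18.9060 / 23.4147 = 0.8074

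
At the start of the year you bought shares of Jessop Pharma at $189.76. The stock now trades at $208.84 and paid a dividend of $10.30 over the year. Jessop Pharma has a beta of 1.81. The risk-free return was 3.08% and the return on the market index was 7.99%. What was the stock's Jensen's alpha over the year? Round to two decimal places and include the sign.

+3.52%

Realised HPR = (P1 + D1 − P0) / P0 = (208.84 + 10.30 − 189.76) / 189.76 = 29.38 / 189.76 = 15.4827%
MRP = 7.99% − 3.08% = 4.91%
CAPM required = R_f + β·MRP = 3.08% + 1.81 × 4.91% = 11.9671%
α = realised − required = 15.4827% − 11.9671% = +3.52%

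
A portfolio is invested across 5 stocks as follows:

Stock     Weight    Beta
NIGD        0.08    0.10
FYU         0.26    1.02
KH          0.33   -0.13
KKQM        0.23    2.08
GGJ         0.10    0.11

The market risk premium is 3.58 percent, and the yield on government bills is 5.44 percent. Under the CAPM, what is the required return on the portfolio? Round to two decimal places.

β_P = Σ w_i β_i = 0.08×0.10 + 0.26×1.02 + 0.33×-0.13 + 0.23×2.08 + 0.10×0.11 = 0.7197
E(R_P) = R_f + β_P × MRP = 5.44% + 0.7197 × 3.58% = 8.02%

8.02%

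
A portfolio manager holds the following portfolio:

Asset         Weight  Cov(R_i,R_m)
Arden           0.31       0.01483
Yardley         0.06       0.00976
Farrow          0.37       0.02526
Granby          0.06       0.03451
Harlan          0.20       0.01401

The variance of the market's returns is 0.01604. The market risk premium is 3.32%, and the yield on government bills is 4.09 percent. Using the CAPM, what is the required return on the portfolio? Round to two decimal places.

8.11%

β_Arden = 0.01483 / 0.01604 = 0.9246
β_Yardley = 0.00976 / 0.01604 = 0.6085
β_Farrow = 0.02526 / 0.01604 = 1.5748
β_Granby = 0.03451 / 0.01604 = 2.1515
β_Harlan = 0.01401 / 0.01604 = 0.8734
β_P = Σ w_i β_i = 0.31×0.9246 + 0.06×0.6085 + 0.37×1.5748 + 0.06×2.1515 + 0.20×0.8734 = 1.2096
E(R_P) = R_f + β_P × MRP = 4.09% + 1.2096 × 3.32% = 8.11%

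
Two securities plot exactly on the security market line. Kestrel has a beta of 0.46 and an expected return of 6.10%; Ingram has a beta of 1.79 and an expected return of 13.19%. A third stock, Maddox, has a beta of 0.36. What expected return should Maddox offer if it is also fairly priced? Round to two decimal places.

5.57%

MRP (SML slope) = (13.19% − 6.10%) / (1.79 − 0.46) = 7.09% / 1.33 = 5.3308%
R_f (intercept) = 6.10% − 0.46 × 5.3308% = 3.6478%
E(R_Maddox) = R_f + β × MRP = 3.6478% + 0.36 × 5.3308% = 5.57%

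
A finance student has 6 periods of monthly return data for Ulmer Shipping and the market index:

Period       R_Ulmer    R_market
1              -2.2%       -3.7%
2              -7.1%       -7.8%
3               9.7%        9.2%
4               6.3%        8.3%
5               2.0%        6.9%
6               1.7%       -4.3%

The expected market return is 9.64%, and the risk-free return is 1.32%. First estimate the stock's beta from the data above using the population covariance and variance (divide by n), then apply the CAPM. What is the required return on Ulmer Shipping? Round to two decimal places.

7.12%

Mean R_i = (-2.2 − 7.1 + 9.7 + 6.3 + 2.0 + 1.7) / 6 = 1.7333%
Mean R_m = (-3.7 − 7.8 + 9.2 + 8.3 + 6.9 − 4.3) / 6 = 1.4333%
Σ(R_i − R̄_i)(R_m − R̄_m) = 196.6333  ⇒  Cov = 196.6333 / 6 = 32.7722
Σ(R_m − R̄_m)² = 281.8333  ⇒  Var(R_m) = 281.8333 / 6 = 46.9722
β = Cov / Var(R_m) = 32.7722 / 46.9722 = 0.6977
MRP = 9.64% − 1.32% = 8.32%
E(R) = R_f + β × MRP = 1.32% + 0.6977 × 8.32% = 7.12%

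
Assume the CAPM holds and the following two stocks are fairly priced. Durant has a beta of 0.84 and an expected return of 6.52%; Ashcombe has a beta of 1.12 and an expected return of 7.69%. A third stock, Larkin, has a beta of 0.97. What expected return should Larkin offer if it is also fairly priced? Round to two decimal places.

MRP (SML slope) = (7.69% − 6.52%) / (1.12 − 0.84) = 1.17% / 0.28 = 4.1786%
R_f (intercept) = 6.52% − 0.84 × 4.1786% = 3.0100%
E(R_Larkin) = R_f + β × MRP = 3.0100% + 0.97 × 4.1786% = 7.06%

7.06%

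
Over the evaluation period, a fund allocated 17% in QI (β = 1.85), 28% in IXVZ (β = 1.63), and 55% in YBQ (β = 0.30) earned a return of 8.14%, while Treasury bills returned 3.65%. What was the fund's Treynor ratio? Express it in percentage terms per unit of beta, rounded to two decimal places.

4.80%

β_P = 0.17×1.85 + 0.28×1.63 + 0.55×0.30 = 0.9359
Treynor = (R_P − R_f) / β_P = (8.14% − 3.65%) / 0.9359 = 4.49% / 0.9359 = 4.80%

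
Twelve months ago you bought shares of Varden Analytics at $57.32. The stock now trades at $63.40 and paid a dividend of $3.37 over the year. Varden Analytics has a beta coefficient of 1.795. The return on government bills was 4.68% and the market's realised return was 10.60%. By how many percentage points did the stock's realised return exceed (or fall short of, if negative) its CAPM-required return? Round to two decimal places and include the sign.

Realised HPR = (P1 + D1 − P0) / P0 = (63.40 + 3.37 − 57.32) / 57.32 = 9.45 / 57.32 = 16.4864%
MRP = 10.60% − 4.68% = 5.92%
CAPM required = R_f + β·MRP = 4.68% + 1.795 × 5.92% = 15.30640%
α = realised − required = 16.4864% − 15.30640% = +1.18%

+1.18%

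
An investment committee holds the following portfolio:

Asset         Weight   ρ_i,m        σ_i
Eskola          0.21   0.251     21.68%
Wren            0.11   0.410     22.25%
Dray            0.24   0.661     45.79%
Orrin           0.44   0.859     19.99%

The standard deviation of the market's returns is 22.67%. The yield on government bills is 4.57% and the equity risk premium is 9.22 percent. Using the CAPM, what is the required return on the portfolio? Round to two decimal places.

β_Eskola = 0.251 × 21.68% / 22.67% = 0.2400
β_Wren = 0.410 × 22.25% / 22.67% = 0.4024
β_Dray = 0.661 × 45.79% / 22.67% = 1.3351
β_Orrin = 0.859 × 19.99% / 22.67% = 0.7575
β_P = Σ w_i β_i = 0.21×0.2400 + 0.11×0.4024 + 0.24×1.3351 + 0.44×0.7575 = 0.7484
E(R_P) = R_f + β_P × MRP = 4.57% + 0.7484 × 9.22% = 11.47%

11.47%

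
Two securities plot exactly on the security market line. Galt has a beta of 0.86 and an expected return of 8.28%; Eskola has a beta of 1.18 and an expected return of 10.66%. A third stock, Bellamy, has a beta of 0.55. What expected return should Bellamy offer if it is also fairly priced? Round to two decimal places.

MRP (SML slope) = (10.66% − 8.28%) / (1.18 − 0.86) = 2.38% / 0.32 = 7.4375%
R_f (intercept) = 8.28% − 0.86 × 7.4375% = 1.8838%
E(R_Bellamy) = R_f + β × MRP = 1.8838% + 0.55 × 7.4375% = 5.97%

5.97%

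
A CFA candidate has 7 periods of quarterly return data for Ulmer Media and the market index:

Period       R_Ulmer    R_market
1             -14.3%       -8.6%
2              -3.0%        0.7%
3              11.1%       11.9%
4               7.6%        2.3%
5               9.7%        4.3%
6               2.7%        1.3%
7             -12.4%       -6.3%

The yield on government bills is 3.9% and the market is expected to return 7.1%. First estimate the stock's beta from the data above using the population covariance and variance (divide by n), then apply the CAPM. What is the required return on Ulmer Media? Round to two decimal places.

8.44%

Mean R_i = (-14.3 − 3.0 + 11.1 + 7.6 + 9.7 + 2.7 − 12.4) / 7 = 0.2000%
Mean R_m = (-8.6 + 0.7 + 11.9 + 2.3 + 4.3 + 1.3 − 6.3) / 7 = 0.8000%
Σ(R_i − R̄_i)(R_m − R̄_m) = 392.6700  ⇒  Cov = 392.6700 / 7 = 56.0957
Σ(R_m − R̄_m)² = 276.7400  ⇒  Var(R_m) = 276.7400 / 7 = 39.5343
β = Cov / Var(R_m) = 56.0957 / 39.5343 = 1.4189
MRP = 7.1% − 3.9% = 3.20%
E(R) = R_f + β × MRP = 3.9% + 1.4189 × 3.2% = 8.44%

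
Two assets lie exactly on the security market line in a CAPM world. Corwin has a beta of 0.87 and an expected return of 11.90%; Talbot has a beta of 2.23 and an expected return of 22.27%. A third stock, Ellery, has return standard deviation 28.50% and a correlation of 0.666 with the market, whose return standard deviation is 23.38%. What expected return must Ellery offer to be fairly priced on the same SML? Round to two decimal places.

MRP = (22.27% − 11.90%) / (2.23 − 0.87) = 7.6250%
R_f = 11.90% − 0.87 × 7.6250% = 5.2663%
β_Ellery = ρ·σ_i/σ_m = 0.666 × 28.50 / 23.38 = 0.8118
E(R_Ellery) = R_f + β × MRP = 5.2663% + 0.8118 × 7.6250% = 11.46%

11.46%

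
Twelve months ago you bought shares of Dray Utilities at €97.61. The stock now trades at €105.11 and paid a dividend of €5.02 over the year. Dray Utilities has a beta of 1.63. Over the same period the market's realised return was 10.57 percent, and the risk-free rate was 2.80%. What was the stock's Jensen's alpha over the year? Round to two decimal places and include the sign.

Realised HPR = (P1 + D1 − P0) / P0 = (105.11 + 5.02 − 97.61) / 97.61 = 12.52 / 97.61 = 12.8266%
MRP = 10.57% − 2.80% = 7.77%
CAPM required = R_f + β·MRP = 2.80% + 1.63 × 7.77% = 15.4651%
α = realised − required = 12.8266% − 15.4651% = -2.64%

-2.64%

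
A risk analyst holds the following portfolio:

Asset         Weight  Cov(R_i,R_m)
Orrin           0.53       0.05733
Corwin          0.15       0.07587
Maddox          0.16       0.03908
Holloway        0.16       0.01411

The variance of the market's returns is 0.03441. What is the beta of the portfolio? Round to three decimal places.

1.461

β_Orrin = 0.05733 / 0.03441 = 1.6661
β_Corwin = 0.07587 / 0.03441 = 2.2049
β_Maddox = 0.03908 / 0.03441 = 1.1357
β_Holloway = 0.01411 / 0.03441 = 0.4101
β_P = Σ w_i β_i = 0.53×1.6661 + 0.15×2.2049 + 0.16×1.1357 + 0.16×0.4101 = 1.4611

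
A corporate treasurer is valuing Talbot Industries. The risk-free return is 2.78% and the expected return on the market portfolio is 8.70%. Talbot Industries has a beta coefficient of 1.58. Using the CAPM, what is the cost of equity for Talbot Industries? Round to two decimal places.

Market risk premium = E(R_m) − R_f = 8.70% − 2.78% = 5.92%
E(R) = R_f + β × MRP = 2.78% + 1.58 × 5.92% = 12.13%

12.13%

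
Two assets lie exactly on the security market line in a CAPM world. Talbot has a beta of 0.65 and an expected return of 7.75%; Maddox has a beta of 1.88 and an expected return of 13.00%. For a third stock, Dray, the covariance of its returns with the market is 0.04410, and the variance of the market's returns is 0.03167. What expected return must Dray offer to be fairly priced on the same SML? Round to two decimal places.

MRP = (13.00% − 7.75%) / (1.88 − 0.65) = 4.2683%
R_f = 7.75% − 0.65 × 4.2683% = 4.9756%
β_Dray = Cov / Var(R_m) = 0.04410 / 0.03167 = 1.3925
E(R_Dray) = R_f + β × MRP = 4.9756% + 1.3925 × 4.2683% = 10.92%

10.92%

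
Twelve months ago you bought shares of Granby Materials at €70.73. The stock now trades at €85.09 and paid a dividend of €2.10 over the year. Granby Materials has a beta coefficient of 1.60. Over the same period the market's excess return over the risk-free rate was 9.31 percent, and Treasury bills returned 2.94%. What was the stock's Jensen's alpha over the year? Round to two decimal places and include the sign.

+5.44%

Realised HPR = (P1 + D1 − P0) / P0 = (85.09 + 2.10 − 70.73) / 70.73 = 16.46 / 70.73 = 23.2716%
CAPM required = R_f + β·MRP = 2.94% + 1.60 × 9.31% = 17.8360%
α = realised − required = 23.2716% − 17.8360% = +5.44%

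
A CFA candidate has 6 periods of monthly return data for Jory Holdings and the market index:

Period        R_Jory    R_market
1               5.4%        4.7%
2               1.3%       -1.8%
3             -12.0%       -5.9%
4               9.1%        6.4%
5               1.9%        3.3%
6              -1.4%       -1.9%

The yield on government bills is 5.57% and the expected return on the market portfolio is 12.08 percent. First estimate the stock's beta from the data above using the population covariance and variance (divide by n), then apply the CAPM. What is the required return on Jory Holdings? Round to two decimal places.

14.75%

Mean R_i = (5.4 + 1.3 − 12.0 + 9.1 + 1.9 − 1.4) / 6 = 0.7167%
Mean R_m = (4.7 − 1.8 − 5.9 + 6.4 + 3.3 − 1.9) / 6 = 0.8000%
Σ(R_i − R̄_i)(R_m − R̄_m) = 157.5700  ⇒  Cov = 157.5700 / 6 = 26.2617
Σ(R_m − R̄_m)² = 111.7600  ⇒  Var(R_m) = 111.7600 / 6 = 18.6267
β = Cov / Var(R_m) = 26.2617 / 18.6267 = 1.4099
MRP = 12.08% − 5.57% = 6.51%
E(R) = R_f + β × MRP = 5.57% + 1.4099 × 6.51% = 14.75%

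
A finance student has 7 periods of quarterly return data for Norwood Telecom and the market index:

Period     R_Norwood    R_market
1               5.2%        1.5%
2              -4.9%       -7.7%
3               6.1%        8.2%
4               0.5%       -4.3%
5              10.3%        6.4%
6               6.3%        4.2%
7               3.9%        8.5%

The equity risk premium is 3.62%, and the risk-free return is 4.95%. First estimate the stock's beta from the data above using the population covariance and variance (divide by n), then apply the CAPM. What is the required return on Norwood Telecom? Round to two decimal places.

7.28%

Mean R_i = (5.2 − 4.9 + 6.1 + 0.5 + 10.3 + 6.3 + 3.9) / 7 = 3.9143%
Mean R_m = (1.5 − 7.7 + 8.2 − 4.3 + 6.4 + 4.2 + 8.5) / 7 = 2.4000%
Σ(R_i − R̄_i)(R_m − R̄_m) = 153.1700  ⇒  Cov = 153.1700 / 7 = 21.8814
Σ(R_m − R̄_m)² = 237.8000  ⇒  Var(R_m) = 237.8000 / 7 = 33.9714
β = Cov / Var(R_m) = 21.8814 / 33.9714 = 0.6441
E(R) = R_f + β × MRP = 4.95% + 0.6441 × 3.62% = 7.28%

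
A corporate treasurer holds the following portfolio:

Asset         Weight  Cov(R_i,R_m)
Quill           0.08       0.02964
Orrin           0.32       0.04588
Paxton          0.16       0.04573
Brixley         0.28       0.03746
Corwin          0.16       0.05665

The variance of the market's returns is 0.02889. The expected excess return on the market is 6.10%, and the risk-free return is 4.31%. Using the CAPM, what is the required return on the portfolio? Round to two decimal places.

β_Quill = 0.02964 / 0.02889 = 1.0260
β_Orrin = 0.04588 / 0.02889 = 1.5881
β_Paxton = 0.04573 / 0.02889 = 1.5829
β_Brixley = 0.03746 / 0.02889 = 1.2966
β_Corwin = 0.05665 / 0.02889 = 1.9609
β_P = Σ w_i β_i = 0.08×1.0260 + 0.32×1.5881 + 0.16×1.5829 + 0.28×1.2966 + 0.16×1.9609 = 1.5203
E(R_P) = R_f + β_P × MRP = 4.31% + 1.5203 × 6.10% = 13.58%

13.58%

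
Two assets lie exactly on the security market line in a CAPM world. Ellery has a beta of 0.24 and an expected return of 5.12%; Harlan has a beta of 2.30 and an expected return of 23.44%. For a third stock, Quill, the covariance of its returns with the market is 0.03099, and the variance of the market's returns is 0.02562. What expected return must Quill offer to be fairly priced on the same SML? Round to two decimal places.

13.74%

MRP = (23.44% − 5.12%) / (2.30 − 0.24) = 8.8932%
R_f = 5.12% − 0.24 × 8.8932% = 2.9856%
β_Quill = Cov / Var(R_m) = 0.03099 / 0.02562 = 1.2096
E(R_Quill) = R_f + β × MRP = 2.9856% + 1.2096 × 8.8932% = 13.74%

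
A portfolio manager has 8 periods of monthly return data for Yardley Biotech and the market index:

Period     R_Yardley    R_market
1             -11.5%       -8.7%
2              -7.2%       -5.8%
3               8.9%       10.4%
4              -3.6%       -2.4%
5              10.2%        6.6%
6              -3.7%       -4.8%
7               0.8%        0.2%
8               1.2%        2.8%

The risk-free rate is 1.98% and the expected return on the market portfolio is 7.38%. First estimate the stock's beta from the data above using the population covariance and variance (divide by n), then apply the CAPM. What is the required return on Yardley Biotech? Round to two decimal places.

Mean R_i = (-11.5 − 7.2 + 8.9 − 3.6 + 10.2 − 3.7 + 0.8 + 1.2) / 8 = -0.6125%
Mean R_m = (-8.7 − 5.8 + 10.4 − 2.4 + 6.6 − 4.8 + 0.2 + 2.8) / 8 = -0.2125%
Σ(R_i − R̄_i)(R_m − R̄_m) = 330.5688  ⇒  Cov = 330.5688 / 8 = 41.3211
Σ(R_m − R̄_m)² = 297.3688  ⇒  Var(R_m) = 297.3688 / 8 = 37.1711
β = Cov / Var(R_m) = 41.3211 / 37.1711 = 1.1116
MRP = 7.38% − 1.98% = 5.40%
E(R) = R_f + β × MRP = 1.98% + 1.1116 × 5.40% = 7.98%

7.98%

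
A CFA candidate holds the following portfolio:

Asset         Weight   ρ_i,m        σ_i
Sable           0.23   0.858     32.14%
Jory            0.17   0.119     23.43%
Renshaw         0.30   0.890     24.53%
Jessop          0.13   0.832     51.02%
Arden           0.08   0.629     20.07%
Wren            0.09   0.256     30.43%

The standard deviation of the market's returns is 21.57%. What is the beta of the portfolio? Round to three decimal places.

0.955

β_Sable = 0.858 × 32.14% / 21.57% = 1.2784
β_Jory = 0.119 × 23.43% / 21.57% = 0.1293
β_Renshaw = 0.890 × 24.53% / 21.57% = 1.0121
β_Jessop = 0.832 × 51.02% / 21.57% = 1.9679
β_Arden = 0.629 × 20.07% / 21.57% = 0.5853
β_Wren = 0.256 × 30.43% / 21.57% = 0.3612
β_P = Σ w_i β_i = 0.23×1.2784 + 0.17×0.1293 + 0.30×1.0121 + 0.13×1.9679 + 0.08×0.5853 + 0.09×0.3612 = 0.9548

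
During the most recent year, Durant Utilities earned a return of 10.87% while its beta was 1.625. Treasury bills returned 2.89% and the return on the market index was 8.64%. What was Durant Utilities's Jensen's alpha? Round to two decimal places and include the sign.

Market excess return = 8.64% − 2.89% = 5.75%
CAPM benchmark = R_f + β(R_m − R_f) = 2.89% + 1.625 × 5.75% = 12.23375%
α = actual − benchmark = 10.87% − 12.23375% = -1.36%

-1.36%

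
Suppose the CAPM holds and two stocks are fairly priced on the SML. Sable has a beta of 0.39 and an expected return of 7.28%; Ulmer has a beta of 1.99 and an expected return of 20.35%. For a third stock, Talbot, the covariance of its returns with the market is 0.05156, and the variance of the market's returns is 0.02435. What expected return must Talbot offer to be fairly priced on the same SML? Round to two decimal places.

21.39%

MRP = (20.35% − 7.28%) / (1.99 − 0.39) = 8.1688%
R_f = 7.28% − 0.39 × 8.1688% = 4.0942%
β_Talbot = Cov / Var(R_m) = 0.05156 / 0.02435 = 2.1175
E(R_Talbot) = R_f + β × MRP = 4.0942% + 2.1175 × 8.1688% = 21.39%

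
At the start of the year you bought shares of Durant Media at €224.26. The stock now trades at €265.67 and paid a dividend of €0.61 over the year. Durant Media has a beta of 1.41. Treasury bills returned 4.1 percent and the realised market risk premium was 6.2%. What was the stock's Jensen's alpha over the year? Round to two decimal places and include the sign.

+5.90%

Realised HPR = (P1 + D1 − P0) / P0 = (265.67 + 0.61 − 224.26) / 224.26 = 42.02 / 224.26 = 18.7372%
CAPM required = R_f + β·MRP = 4.1% + 1.41 × 6.2% = 12.8420%
α = realised − required = 18.7372% − 12.8420% = +5.90%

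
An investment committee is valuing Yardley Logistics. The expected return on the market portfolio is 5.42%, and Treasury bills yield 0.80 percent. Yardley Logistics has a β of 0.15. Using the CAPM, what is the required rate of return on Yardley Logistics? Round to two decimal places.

1.49%

Market risk premium = E(R_m) − R_f = 5.42% − 0.80% = 4.62%
E(R) = R_f + β × MRP = 0.80% + 0.15 × 4.62% = 1.49%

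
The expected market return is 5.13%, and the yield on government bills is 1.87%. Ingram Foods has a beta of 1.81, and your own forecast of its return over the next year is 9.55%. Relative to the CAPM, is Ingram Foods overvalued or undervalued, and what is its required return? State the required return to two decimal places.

Undervalued; required return 7.77%

MRP = 5.13% − 1.87% = 3.26%
Required return = R_f + β·MRP = 1.87% + 1.81 × 3.26% = 7.77%
Forecast 9.55% > required 7.77% → the stock plots above the SML → undervalued.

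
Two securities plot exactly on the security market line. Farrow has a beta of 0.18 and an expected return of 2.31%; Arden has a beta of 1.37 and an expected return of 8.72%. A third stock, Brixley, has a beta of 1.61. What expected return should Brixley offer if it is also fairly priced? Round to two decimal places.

10.01%

MRP (SML slope) = (8.72% − 2.31%) / (1.37 − 0.18) = 6.41% / 1.19 = 5.3866%
R_f (intercept) = 2.31% − 0.18 × 5.3866% = 1.3404%
E(R_Brixley) = R_f + β × MRP = 1.3404% + 1.61 × 5.3866% = 10.01%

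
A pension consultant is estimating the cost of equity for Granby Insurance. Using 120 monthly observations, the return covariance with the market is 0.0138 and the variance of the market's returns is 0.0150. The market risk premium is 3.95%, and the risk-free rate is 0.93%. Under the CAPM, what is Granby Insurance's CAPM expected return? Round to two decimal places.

β = Cov(R_i, R_m) / Var(R_m) = 0.0138 / 0.0150 = 0.9200
E(R) = R_f + β × MRP = 0.93% + 0.9200 × 3.95% = 4.56%

4.56%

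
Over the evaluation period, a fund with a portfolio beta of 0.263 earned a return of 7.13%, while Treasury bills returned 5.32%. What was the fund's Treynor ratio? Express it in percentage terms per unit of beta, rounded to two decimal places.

6.88%

Treynor = (R_P − R_f) / β_P = (7.13% − 5.32%) / 0.2630 = 1.81% / 0.2630 = 6.88%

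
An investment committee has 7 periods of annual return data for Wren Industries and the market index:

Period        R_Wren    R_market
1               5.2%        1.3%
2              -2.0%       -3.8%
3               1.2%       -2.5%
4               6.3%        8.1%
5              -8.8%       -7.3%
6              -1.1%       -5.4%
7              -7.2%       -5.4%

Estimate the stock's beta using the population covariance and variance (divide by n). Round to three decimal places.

0.942

Mean R_i = (5.2 − 2.0 + 1.2 + 6.3 − 8.8 − 1.1 − 7.2) / 7 = -0.9143%
Mean R_m = (1.3 − 3.8 − 2.5 + 8.1 − 7.3 − 5.4 − 5.4) / 7 = -2.1429%
Σ(R_i − R̄_i)(R_m − R̄_m) = 157.7357  ⇒  Cov = 157.7357 / 7 = 22.5337
Σ(R_m − R̄_m)² = 167.4571  ⇒  Var(R_m) = 167.4571 / 7 = 23.9224
β = Cov / Var(R_m) = 22.5337 / 23.9224 = 0.9419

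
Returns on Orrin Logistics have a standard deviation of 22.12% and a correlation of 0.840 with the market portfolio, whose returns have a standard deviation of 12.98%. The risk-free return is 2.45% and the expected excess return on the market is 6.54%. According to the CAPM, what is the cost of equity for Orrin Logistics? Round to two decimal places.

β = ρ × σ_i / σ_m = 0.840 × 22.12% / 12.98% = 1.4315
E(R) = 2.45% + 1.4315 × 6.54% = 11.81%

11.81%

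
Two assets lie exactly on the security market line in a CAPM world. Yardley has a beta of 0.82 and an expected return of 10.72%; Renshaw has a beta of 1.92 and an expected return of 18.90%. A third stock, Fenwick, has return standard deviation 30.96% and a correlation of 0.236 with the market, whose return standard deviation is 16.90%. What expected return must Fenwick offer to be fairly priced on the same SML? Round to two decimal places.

7.84%

MRP = (18.90% − 10.72%) / (1.92 − 0.82) = 7.4364%
R_f = 10.72% − 0.82 × 7.4364% = 4.6222%
β_Fenwick = ρ·σ_i/σ_m = 0.236 × 30.96 / 16.90 = 0.4323
E(R_Fenwick) = R_f + β × MRP = 4.6222% + 0.4323 × 7.4364% = 7.84%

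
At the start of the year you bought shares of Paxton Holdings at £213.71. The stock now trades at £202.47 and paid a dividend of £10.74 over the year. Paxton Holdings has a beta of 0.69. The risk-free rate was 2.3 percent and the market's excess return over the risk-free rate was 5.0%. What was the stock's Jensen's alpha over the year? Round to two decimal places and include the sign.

Realised HPR = (P1 + D1 − P0) / P0 = (202.47 + 10.74 − 213.71) / 213.71 = -0.50 / 213.71 = -0.2340%
CAPM required = R_f + β·MRP = 2.3% + 0.69 × 5.0% = 5.7500%
α = realised − required = -0.2340% − 5.7500% = -5.98%

-5.98%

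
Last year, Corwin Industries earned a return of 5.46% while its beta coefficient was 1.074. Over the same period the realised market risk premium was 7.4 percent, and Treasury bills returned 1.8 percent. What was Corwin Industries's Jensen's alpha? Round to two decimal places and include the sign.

CAPM benchmark = R_f + β(R_m − R_f) = 1.8% + 1.074 × 7.4% = 9.7476%
α = actual − benchmark = 5.46% − 9.7476% = -4.29%

-4.29%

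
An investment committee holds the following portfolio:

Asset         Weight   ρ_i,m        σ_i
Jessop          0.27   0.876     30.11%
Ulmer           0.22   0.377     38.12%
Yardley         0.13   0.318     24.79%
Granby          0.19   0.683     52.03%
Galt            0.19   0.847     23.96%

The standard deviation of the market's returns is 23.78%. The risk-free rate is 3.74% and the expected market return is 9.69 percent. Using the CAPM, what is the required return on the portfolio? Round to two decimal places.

β_Jessop = 0.876 × 30.11% / 23.78% = 1.1092
β_Ulmer = 0.377 × 38.12% / 23.78% = 0.6043
β_Yardley = 0.318 × 24.79% / 23.78% = 0.3315
β_Granby = 0.683 × 52.03% / 23.78% = 1.4944
β_Galt = 0.847 × 23.96% / 23.78% = 0.8534
β_P = Σ w_i β_i = 0.27×1.1092 + 0.22×0.6043 + 0.13×0.3315 + 0.19×1.4944 + 0.19×0.8534 = 0.9216
MRP = 9.69% − 3.74% = 5.95%
E(R_P) = R_f + β_P × MRP = 3.74% + 0.9216 × 5.95% = 9.22%

9.22%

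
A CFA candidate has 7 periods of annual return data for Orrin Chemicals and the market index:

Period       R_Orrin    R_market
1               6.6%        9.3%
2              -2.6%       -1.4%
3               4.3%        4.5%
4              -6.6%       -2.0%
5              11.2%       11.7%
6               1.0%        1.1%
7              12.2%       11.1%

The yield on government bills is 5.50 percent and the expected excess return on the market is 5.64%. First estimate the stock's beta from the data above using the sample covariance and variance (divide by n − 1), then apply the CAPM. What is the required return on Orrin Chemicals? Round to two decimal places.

Mean R_i = (6.6 − 2.6 + 4.3 − 6.6 + 11.2 + 1.0 + 12.2) / 7 = 3.7286%
Mean R_m = (9.3 − 1.4 + 4.5 − 2.0 + 11.7 + 1.1 + 11.1) / 7 = 4.9000%
Σ(R_i − R̄_i)(R_m − R̄_m) = 237.2400  ⇒  Cov = 237.2400 / 6 = 39.5400
Σ(R_m − R̄_m)² = 205.9400  ⇒  Var(R_m) = 205.9400 / 6 = 34.3233
β = Cov / Var(R_m) = 39.5400 / 34.3233 = 1.1520
E(R) = R_f + β × MRP = 5.50% + 1.1520 × 5.64% = 12.00%

12.00%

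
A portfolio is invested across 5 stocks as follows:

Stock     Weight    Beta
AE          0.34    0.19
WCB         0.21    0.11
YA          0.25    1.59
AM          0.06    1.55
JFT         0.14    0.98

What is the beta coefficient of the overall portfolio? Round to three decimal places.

0.715

β_P = Σ w_i β_i = 0.34×0.19 + 0.21×0.11 + 0.25×1.59 + 0.06×1.55 + 0.14×0.98 = 0.7154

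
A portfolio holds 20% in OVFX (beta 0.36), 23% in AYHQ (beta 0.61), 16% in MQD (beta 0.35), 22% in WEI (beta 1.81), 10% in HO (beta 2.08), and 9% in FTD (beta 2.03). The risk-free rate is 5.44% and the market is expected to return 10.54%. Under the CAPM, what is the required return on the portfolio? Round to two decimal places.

β_P = Σ w_i β_i = 0.20×0.36 + 0.23×0.61 + 0.16×0.35 + 0.22×1.81 + 0.10×2.08 + 0.09×2.03 = 1.0572
MRP = 10.54% − 5.44% = 5.10%
E(R_P) = R_f + β_P × MRP = 5.44% + 1.0572 × 5.10% = 10.83%

10.83%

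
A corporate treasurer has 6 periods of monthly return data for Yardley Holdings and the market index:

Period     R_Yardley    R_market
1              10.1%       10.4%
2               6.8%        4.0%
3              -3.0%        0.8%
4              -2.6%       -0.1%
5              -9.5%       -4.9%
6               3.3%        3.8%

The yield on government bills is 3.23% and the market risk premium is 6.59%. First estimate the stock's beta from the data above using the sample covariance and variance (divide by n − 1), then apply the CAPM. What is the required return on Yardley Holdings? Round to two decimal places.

Mean R_i = (10.1 + 6.8 − 3.0 − 2.6 − 9.5 + 3.3) / 6 = 0.8500%
Mean R_m = (10.4 + 4.0 + 0.8 − 0.1 − 4.9 + 3.8) / 6 = 2.3333%
Σ(R_i − R̄_i)(R_m − R̄_m) = 177.2900  ⇒  Cov = 177.2900 / 5 = 35.4580
Σ(R_m − R̄_m)² = 130.5933  ⇒  Var(R_m) = 130.5933 / 5 = 26.1187
β = Cov / Var(R_m) = 35.4580 / 26.1187 = 1.3576
E(R) = R_f + β × MRP = 3.23% + 1.3576 × 6.59% = 12.18%

12.18%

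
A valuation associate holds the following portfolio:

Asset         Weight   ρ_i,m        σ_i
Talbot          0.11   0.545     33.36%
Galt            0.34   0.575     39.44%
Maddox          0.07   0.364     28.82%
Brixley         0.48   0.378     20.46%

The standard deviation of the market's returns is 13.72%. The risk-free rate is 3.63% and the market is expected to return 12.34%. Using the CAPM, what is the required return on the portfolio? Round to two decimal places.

β_Talbot = 0.545 × 33.36% / 13.72% = 1.3252
β_Galt = 0.575 × 39.44% / 13.72% = 1.6529
β_Maddox = 0.364 × 28.82% / 13.72% = 0.7646
β_Brixley = 0.378 × 20.46% / 13.72% = 0.5637
β_P = Σ w_i β_i = 0.11×1.3252 + 0.34×1.6529 + 0.07×0.7646 + 0.48×0.5637 = 1.0319
MRP = 12.34% − 3.63% = 8.71%
E(R_P) = R_f + β_P × MRP = 3.63% + 1.0319 × 8.71% = 12.62%

12.62%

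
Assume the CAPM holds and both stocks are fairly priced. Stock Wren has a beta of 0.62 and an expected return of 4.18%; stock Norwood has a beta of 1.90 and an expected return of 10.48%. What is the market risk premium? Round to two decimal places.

4.92%

Both satisfy E(R) = R_f + β·MRP, so the slope of the SML is
MRP = (10.48% − 4.18%) / (1.90 − 0.62) = 6.30% / 1.28 = 4.9219%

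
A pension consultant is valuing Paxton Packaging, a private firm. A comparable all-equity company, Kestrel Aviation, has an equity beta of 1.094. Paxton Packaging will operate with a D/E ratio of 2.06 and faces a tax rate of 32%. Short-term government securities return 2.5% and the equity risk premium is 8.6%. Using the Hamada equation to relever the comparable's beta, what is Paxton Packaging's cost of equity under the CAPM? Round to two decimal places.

25.09%

β_L = β_U × [1 + (1 − t)(D/E)] = 1.094 × [1 + (1 − 0.32) × 2.06]
    = 1.094 × [1 + 0.68 × 2.06] = 1.094 × 2.4008 = 2.6265
E(R) = R_f + β_L × MRP = 2.5% + 2.6265 × 8.6% = 25.09%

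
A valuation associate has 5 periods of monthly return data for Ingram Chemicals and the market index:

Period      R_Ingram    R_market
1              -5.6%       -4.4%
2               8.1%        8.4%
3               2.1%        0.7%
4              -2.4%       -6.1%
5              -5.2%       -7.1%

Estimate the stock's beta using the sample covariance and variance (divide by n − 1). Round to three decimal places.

0.860

Mean R_i = (-5.6 + 8.1 + 2.1 − 2.4 − 5.2) / 5 = -0.6000%
Mean R_m = (-4.4 + 8.4 + 0.7 − 6.1 − 7.1) / 5 = -1.7000%
Σ(R_i − R̄_i)(R_m − R̄_m) = 140.6100  ⇒  Cov = 140.6100 / 4 = 35.1525
Σ(R_m − R̄_m)² = 163.5800  ⇒  Var(R_m) = 163.5800 / 4 = 40.8950
β = Cov / Var(R_m) = 35.1525 / 40.8950 = 0.8596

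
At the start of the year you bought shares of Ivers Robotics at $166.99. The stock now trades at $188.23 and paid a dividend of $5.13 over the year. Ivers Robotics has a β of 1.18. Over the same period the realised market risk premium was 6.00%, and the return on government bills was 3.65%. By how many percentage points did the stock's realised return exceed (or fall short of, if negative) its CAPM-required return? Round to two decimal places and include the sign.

+5.06%

Realised HPR = (P1 + D1 − P0) / P0 = (188.23 + 5.13 − 166.99) / 166.99 = 26.37 / 166.99 = 15.7914%
CAPM required = R_f + β·MRP = 3.65% + 1.18 × 6.00% = 10.7300%
α = realised − required = 15.7914% − 10.7300% = +5.06%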